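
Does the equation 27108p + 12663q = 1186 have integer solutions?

gcd(27108, 12663) = 27  (27108 = 2×12663 + 1782, 12663 = 7×1782 + 189, 1782 = 9×189 + 81, 189 = 2×81 + 27, 81 = 3×27).
27 does not divide 1186 (remainder 25), so no integer solutions.

no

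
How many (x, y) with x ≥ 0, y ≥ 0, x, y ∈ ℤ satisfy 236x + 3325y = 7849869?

gcd(3325, 236):
  3325 = 14×236 + 21
  236 = 11×21 + 5
  21 = 4×5 + 1
  5 = 5×1
so gcd(3325, 236) = 1.
Back-substitute for Bézout coefficients:
  1 = 21 - 4×5
  ... = 236×(-634) + 3325×(45)
Scale by 7849869: one solution is (-4976816946, 353244105). Reduce x mod 3325: (3154, 2137).
General: x = 3154 + 3325t, y = 2137 - 236t.
x ≥ 0 ⇒ t ≥ 0; y ≥ 0 ⇒ t ≤ 9. So t ∈ [0, 9]: 10 solutions.

10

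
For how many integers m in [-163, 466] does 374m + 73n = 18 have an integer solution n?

gcd(374, 73) = 1  (374 = 5*73 + 9, 73 = 8*9 + 1, 9 = 9*1).
Back-substituting, 374*(-8) + 73*(41) = 1.
Scale by 18: particular solution (-144, 738); reduce m mod 73: (2, -10).
General solution: m = 2 + 73t, n = -10 - 374t for integer t.
-163 ≤ 2 + 73t ≤ 466 gives t ∈ [-2, 6], which is 9 values.

9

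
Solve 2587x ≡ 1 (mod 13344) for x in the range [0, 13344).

gcd(13344, 2587):
  13344 = 5×2587 + 409
  2587 = 6×409 + 133
  409 = 3×133 + 10
  133 = 13×10 + 3
  10 = 3×3 + 1
  3 = 3×1
so gcd(13344, 2587) = 1.
Back-substitute for Bézout coefficients:
  1 = 10 - 3×3
  ... = 2587×(-4013) + 13344×(778)
So 2587×-4013 ≡ 1 (mod 13344), and -4013 mod 13344 = 9331.

9331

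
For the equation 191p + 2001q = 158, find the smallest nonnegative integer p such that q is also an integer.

1258

gcd(2001, 191) = 1  (2001 = 10×191 + 91, 191 = 2×91 + 9, 91 = 10×9 + 1, 9 = 9×1).
1 divides 158, so solutions exist.
Back-substituting, 191×(-220) + 2001×(21) = 1.
Scale by 158/1 = 158: (p₀, q₀) = (-34760, 3318).
General solution: p = -34760 + 2001t, q = 3318 - 191t for integer t.
p ≥ 0: smallest is -34760 mod 2001 = 1258 (at t = 18), with q = -120.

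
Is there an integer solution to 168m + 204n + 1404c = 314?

no

gcd(204, 168) = 12  (204 = 1*168 + 36, 168 = 4*36 + 24, 36 = 1*24 + 12, 24 = 2*12).
gcd(12, 1404) = 12.
12 does not divide 314 (remainder 2), so no integer solutions.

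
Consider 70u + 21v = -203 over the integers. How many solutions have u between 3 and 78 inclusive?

gcd(70, 21) = 7.
By Bézout, 70·(1) + 21·(-3) = 7.
Particular solution: (1, -13).
General solution: u = 1 + 3t, v = -13 - 10t for integer t.
3 ≤ 1 + 3t ≤ 78 gives t ∈ [1, 25], which is 25 values.

25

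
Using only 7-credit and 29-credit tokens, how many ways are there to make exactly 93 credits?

Need nonnegative integers with 7j + 29k = 93.
gcd(7, 29) = 1, and 7·(-4) + 29·(1) = 1.
So (j₀, k₀) = (-372, 93); general j = -372 + 29t, k = 93 - 7t.
j ≥ 0 ⇒ t ≥ 13; k ≥ 0 ⇒ t ≤ 13. That's 1 value of t.

1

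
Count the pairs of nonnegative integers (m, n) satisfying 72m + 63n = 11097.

22

gcd(72, 63) = 9  (72 = 1*63 + 9, 63 = 7*9).
Back-substituting, 72*(1) + 63*(-1) = 9.
Scale by 1233: one solution is (1233, -1233). Reduce m mod 7: (1, 175).
General: m = 1 + 7t, n = 175 - 8t.
m ≥ 0 ⇒ t ≥ 0; n ≥ 0 ⇒ t ≤ 21. So t ∈ [0, 21]: 22 solutions.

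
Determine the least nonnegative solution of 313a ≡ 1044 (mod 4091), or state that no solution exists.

gcd(4091, 313) = 1.
1 divides 1044, so solutions exist.
By Bézout, 313·(1673) + 4091·(-128) = 1.
So 313·(1673) ≡ 1 (mod 4091); multiply by 1044: a ≡ 1746612 (mod 4091).
Smallest nonnegative: a = 1746612 mod 4091 = 3846.

3846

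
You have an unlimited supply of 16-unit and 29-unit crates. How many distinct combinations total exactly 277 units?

Need nonnegative integers with 16j + 29k = 277.
gcd(16, 29) = 1, and 16·(-9) + 29·(5) = 1.
So (j₀, k₀) = (-2493, 1385); general j = -2493 + 29t, k = 1385 - 16t.
j ≥ 0 ⇒ t ≥ 86; k ≥ 0 ⇒ t ≤ 86. That's 1 value of t.

1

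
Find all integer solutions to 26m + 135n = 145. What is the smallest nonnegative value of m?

gcd(135, 26):
  135 = 5·26 + 5
  26 = 5·5 + 1
  5 = 5·1
so gcd(135, 26) = 1.
1 divides 145, so solutions exist.
Back-substitute for Bézout coefficients:
  1 = 26 - 5·5
  ... = 26·(26) + 135·(-5)
Scale by 145/1 = 145: (m₀, n₀) = (3770, -725).
General solution: m = 3770 + 135t, n = -725 - 26t for integer t.
m ≥ 0: smallest is 3770 mod 135 = 125 (at t = -27), with n = -23.

125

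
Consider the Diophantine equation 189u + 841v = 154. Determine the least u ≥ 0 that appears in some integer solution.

250

gcd(841, 189) = 1  (841 = 4·189 + 85, 189 = 2·85 + 19, 85 = 4·19 + 9, 19 = 2·9 + 1, 9 = 9·1).
1 divides 154, so solutions exist.
Back-substituting, 189·(89) + 841·(-20) = 1.
Scale by 154/1 = 154: (u₀, v₀) = (13706, -3080).
General solution: u = 13706 + 841t, v = -3080 - 189t for integer t.
u ≥ 0: smallest is 13706 mod 841 = 250 (at t = -16), with v = -56.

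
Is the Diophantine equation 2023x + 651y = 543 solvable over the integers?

gcd(2023, 651) = 7.
7 does not divide 543 (remainder 4), so no integer solutions.

no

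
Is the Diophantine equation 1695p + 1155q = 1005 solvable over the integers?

yes

gcd(1695, 1155) = 15  (1695 = 1·1155 + 540, 1155 = 2·540 + 75, 540 = 7·75 + 15, 75 = 5·15).
15 divides 1005, so integer solutions exist.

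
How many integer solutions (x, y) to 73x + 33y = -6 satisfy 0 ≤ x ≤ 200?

6

gcd(73, 33):
  73 = 2*33 + 7
  33 = 4*7 + 5
  7 = 1*5 + 2
  5 = 2*2 + 1
  2 = 2*1
so gcd(73, 33) = 1.
Back-substitute for Bézout coefficients:
  1 = 5 - 2*2
  ... = 73*(-14) + 33*(31)
Scale by -6: particular solution (84, -186); reduce x mod 33: (18, -40).
General solution: x = 18 + 33t, y = -40 - 73t for integer t.
0 ≤ 18 + 33t ≤ 200 gives t ∈ [0, 5], which is 6 values.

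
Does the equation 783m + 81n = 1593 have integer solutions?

gcd(783, 81) = 27  (783 = 9*81 + 54, 81 = 1*54 + 27, 54 = 2*27).
27 divides 1593, so integer solutions exist.

yes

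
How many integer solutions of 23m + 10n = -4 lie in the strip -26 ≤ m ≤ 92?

gcd(23, 10) = 1  (23 = 2×10 + 3, 10 = 3×3 + 1, 3 = 3×1).
Back-substituting, 23×(-3) + 10×(7) = 1.
Scale by -4: particular solution (12, -28); reduce m mod 10: (2, -5).
General solution: m = 2 + 10t, n = -5 - 23t for integer t.
-26 ≤ 2 + 10t ≤ 92 gives t ∈ [-2, 9], which is 12 values.

12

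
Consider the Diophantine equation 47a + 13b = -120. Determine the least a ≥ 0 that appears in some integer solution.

11

gcd(47, 13) = 1.
1 divides -120, so solutions exist.
By Bézout, 47·(5) + 13·(-18) = 1.
Scale by -120/1 = -120: (a₀, b₀) = (-600, 2160).
General solution: a = -600 + 13t, b = 2160 - 47t for integer t.
a ≥ 0: smallest is -600 mod 13 = 11 (at t = 47), with b = -49.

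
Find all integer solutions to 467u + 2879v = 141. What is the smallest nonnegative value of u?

gcd(2879, 467):
  2879 = 6·467 + 77
  467 = 6·77 + 5
  77 = 15·5 + 2
  5 = 2·2 + 1
  2 = 2·1
so gcd(2879, 467) = 1.
1 divides 141, so solutions exist.
Back-substitute for Bézout coefficients:
  1 = 5 - 2·2
  ... = 467·(1159) + 2879·(-188)
Scale by 141/1 = 141: (u₀, v₀) = (163419, -26508).
General solution: u = 163419 + 2879t, v = -26508 - 467t for integer t.
u ≥ 0: smallest is 163419 mod 2879 = 2195 (at t = -56), with v = -356.

2195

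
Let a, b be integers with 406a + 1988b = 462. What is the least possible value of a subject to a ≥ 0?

gcd(1988, 406) = 14  (1988 = 4·406 + 364, 406 = 1·364 + 42, 364 = 8·42 + 28, 42 = 1·28 + 14, 28 = 2·14).
14 divides 462, so solutions exist.
Back-substituting, 406·(49) + 1988·(-10) = 14.
Scale by 462/14 = 33: (a₀, b₀) = (1617, -330).
General solution: a = 1617 + 142t, b = -330 - 29t for integer t.
a ≥ 0: smallest is 1617 mod 142 = 55 (at t = -11), with b = -11.

55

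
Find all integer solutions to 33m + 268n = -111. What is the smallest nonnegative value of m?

gcd(268, 33) = 1.
1 divides -111, so solutions exist.
By Bézout, 33×(65) + 268×(-8) = 1.
Scale by -111/1 = -111: (m₀, n₀) = (-7215, 888).
General solution: m = -7215 + 268t, n = 888 - 33t for integer t.
m ≥ 0: smallest is -7215 mod 268 = 21 (at t = 27), with n = -3.

21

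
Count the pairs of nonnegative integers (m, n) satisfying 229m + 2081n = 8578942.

gcd(2081, 229):
  2081 = 9×229 + 20
  229 = 11×20 + 9
  20 = 2×9 + 2
  9 = 4×2 + 1
  2 = 2×1
so gcd(2081, 229) = 1.
Back-substitute for Bézout coefficients:
  1 = 9 - 4×2
  ... = 229×(936) + 2081×(-103)
Scale by 8578942: one solution is (8029889712, -883631026). Reduce m mod 2081: (1604, 3946).
General: m = 1604 + 2081t, n = 3946 - 229t.
m ≥ 0 ⇒ t ≥ 0; n ≥ 0 ⇒ t ≤ 17. So t ∈ [0, 17]: 18 solutions.

18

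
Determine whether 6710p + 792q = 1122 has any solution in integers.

yes

gcd(6710, 792) = 22.
22 divides 1122, so integer solutions exist.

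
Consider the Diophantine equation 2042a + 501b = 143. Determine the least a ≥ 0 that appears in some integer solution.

gcd(2042, 501):
  2042 = 4·501 + 38
  501 = 13·38 + 7
  38 = 5·7 + 3
  7 = 2·3 + 1
  3 = 3·1
so gcd(2042, 501) = 1.
1 divides 143, so solutions exist.
Back-substitute for Bézout coefficients:
  1 = 7 - 2·3
  ... = 2042·(-145) + 501·(591)
Scale by 143/1 = 143: (a₀, b₀) = (-20735, 84513).
General solution: a = -20735 + 501t, b = 84513 - 2042t for integer t.
a ≥ 0: smallest is -20735 mod 501 = 307 (at t = 42), with b = -1251.

307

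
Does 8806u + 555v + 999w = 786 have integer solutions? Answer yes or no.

gcd(8806, 555) = 37  (8806 = 15×555 + 481, 555 = 1×481 + 74, 481 = 6×74 + 37, 74 = 2×37).
gcd(37, 999) = 37.
37 does not divide 786 (remainder 9), so no integer solutions.

no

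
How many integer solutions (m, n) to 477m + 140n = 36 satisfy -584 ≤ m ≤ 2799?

gcd(477, 140) = 1  (477 = 3×140 + 57, 140 = 2×57 + 26, 57 = 2×26 + 5, 26 = 5×5 + 1, 5 = 5×1).
Back-substituting, 477×(-27) + 140×(92) = 1.
Scale by 36: particular solution (-972, 3312); reduce m mod 140: (8, -27).
General solution: m = 8 + 140t, n = -27 - 477t for integer t.
-584 ≤ 8 + 140t ≤ 2799 gives t ∈ [-4, 19], which is 24 values.

24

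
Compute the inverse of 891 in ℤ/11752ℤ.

gcd(11752, 891) = 1  (11752 = 13×891 + 169, 891 = 5×169 + 46, 169 = 3×46 + 31, 46 = 1×31 + 15, 31 = 2×15 + 1, 15 = 15×1).
Back-substituting, 891×(-765) + 11752×(58) = 1.
So 891×-765 ≡ 1 (mod 11752), and -765 mod 11752 = 10987.

10987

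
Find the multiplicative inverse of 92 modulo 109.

32

gcd(109, 92):
  109 = 1×92 + 17
  92 = 5×17 + 7
  17 = 2×7 + 3
  7 = 2×3 + 1
  3 = 3×1
so gcd(109, 92) = 1.
Back-substitute for Bézout coefficients:
  1 = 7 - 2×3
  ... = 92×(32) + 109×(-27)
So 92×32 ≡ 1 (mod 109), and 32 mod 109 = 32.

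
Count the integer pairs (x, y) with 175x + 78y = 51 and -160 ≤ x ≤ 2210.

31

gcd(175, 78) = 1.
By Bézout, 175·(37) + 78·(-83) = 1.
Particular solution: (15, -33).
General solution: x = 15 + 78t, y = -33 - 175t for integer t.
-160 ≤ 15 + 78t ≤ 2210 gives t ∈ [-2, 28], which is 31 values.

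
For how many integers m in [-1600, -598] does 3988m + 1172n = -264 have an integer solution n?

gcd(3988, 1172) = 4.
By Bézout, 3988*(-72) + 1172*(245) = 4.
Particular solution: (64, -218).
General solution: m = 64 + 293t, n = -218 - 997t for integer t.
-1600 ≤ 64 + 293t ≤ -598 gives t ∈ [-5, -3], which is 3 values.

3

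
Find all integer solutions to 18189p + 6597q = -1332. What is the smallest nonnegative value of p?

635

gcd(18189, 6597):
  18189 = 2×6597 + 4995
  6597 = 1×4995 + 1602
  4995 = 3×1602 + 189
  1602 = 8×189 + 90
  189 = 2×90 + 9
  90 = 10×9
so gcd(18189, 6597) = 9.
9 divides -1332, so solutions exist.
Back-substitute for Bézout coefficients:
  9 = 189 - 2×90
  ... = 18189×(70) + 6597×(-193)
Scale by -1332/9 = -148: (p₀, q₀) = (-10360, 28564).
General solution: p = -10360 + 733t, q = 28564 - 2021t for integer t.
p ≥ 0: smallest is -10360 mod 733 = 635 (at t = 15), with q = -1751.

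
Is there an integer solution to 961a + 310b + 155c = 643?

no

gcd(961, 310) = 31  (961 = 3×310 + 31, 310 = 10×31).
gcd(31, 155) = 31.
31 does not divide 643 (remainder 23), so no integer solutions.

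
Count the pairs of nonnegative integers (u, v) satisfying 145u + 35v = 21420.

gcd(145, 35) = 5  (145 = 4*35 + 5, 35 = 7*5).
Back-substituting, 145*(1) + 35*(-4) = 5.
Scale by 4284: one solution is (4284, -17136). Reduce u mod 7: (0, 612).
General: u = 0 + 7t, v = 612 - 29t.
u ≥ 0 ⇒ t ≥ 0; v ≥ 0 ⇒ t ≤ 21. So t ∈ [0, 21]: 22 solutions.

22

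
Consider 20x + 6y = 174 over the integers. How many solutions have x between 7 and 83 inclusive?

25

gcd(20, 6) = 2  (20 = 3×6 + 2, 6 = 3×2).
Back-substituting, 20×(1) + 6×(-3) = 2.
Scale by 87: particular solution (87, -261); reduce x mod 3: (0, 29).
General solution: x = 0 + 3t, y = 29 - 10t for integer t.
7 ≤ 0 + 3t ≤ 83 gives t ∈ [3, 27], which is 25 values.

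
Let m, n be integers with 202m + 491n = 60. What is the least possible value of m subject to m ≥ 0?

151

gcd(491, 202):
  491 = 2·202 + 87
  202 = 2·87 + 28
  87 = 3·28 + 3
  28 = 9·3 + 1
  3 = 3·1
so gcd(491, 202) = 1.
1 divides 60, so solutions exist.
Back-substitute for Bézout coefficients:
  1 = 28 - 9·3
  ... = 202·(158) + 491·(-65)
Scale by 60/1 = 60: (m₀, n₀) = (9480, -3900).
General solution: m = 9480 + 491t, n = -3900 - 202t for integer t.
m ≥ 0: smallest is 9480 mod 491 = 151 (at t = -19), with n = -62.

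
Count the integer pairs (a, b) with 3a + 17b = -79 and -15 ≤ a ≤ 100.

7

gcd(17, 3):
  17 = 5×3 + 2
  3 = 1×2 + 1
  2 = 2×1
so gcd(17, 3) = 1.
Back-substitute for Bézout coefficients:
  1 = 3 - 1×2
  ... = 3×(6) + 17×(-1)
Scale by -79: particular solution (-474, 79); reduce a mod 17: (2, -5).
General solution: a = 2 + 17t, b = -5 - 3t for integer t.
-15 ≤ 2 + 17t ≤ 100 gives t ∈ [-1, 5], which is 7 values.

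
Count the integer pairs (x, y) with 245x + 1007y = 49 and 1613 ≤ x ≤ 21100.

gcd(1007, 245) = 1  (1007 = 4×245 + 27, 245 = 9×27 + 2, 27 = 13×2 + 1, 2 = 2×1).
Back-substituting, 245×(-485) + 1007×(118) = 1.
Scale by 49: particular solution (-23765, 5782); reduce x mod 1007: (403, -98).
General solution: x = 403 + 1007t, y = -98 - 245t for integer t.
1613 ≤ 403 + 1007t ≤ 21100 gives t ∈ [2, 20], which is 19 values.

19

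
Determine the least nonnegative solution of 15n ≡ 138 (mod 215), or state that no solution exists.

no solution

gcd(215, 15) = 5.
5 does not divide 138, so the congruence has no solution.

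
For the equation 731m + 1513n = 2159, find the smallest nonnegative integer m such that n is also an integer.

gcd(1513, 731) = 17.
17 divides 2159, so solutions exist.
By Bézout, 731·(29) + 1513·(-14) = 17.
Scale by 2159/17 = 127: (m₀, n₀) = (3683, -1778).
General solution: m = 3683 + 89t, n = -1778 - 43t for integer t.
m ≥ 0: smallest is 3683 mod 89 = 34 (at t = -41), with n = -15.

34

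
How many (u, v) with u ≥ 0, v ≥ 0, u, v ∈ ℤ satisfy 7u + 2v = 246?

gcd(7, 2) = 1  (7 = 3*2 + 1, 2 = 2*1).
Back-substituting, 7*(1) + 2*(-3) = 1.
Scale by 246: one solution is (246, -738). Reduce u mod 2: (0, 123).
General: u = 0 + 2t, v = 123 - 7t.
u ≥ 0 ⇒ t ≥ 0; v ≥ 0 ⇒ t ≤ 17. So t ∈ [0, 17]: 18 solutions.

18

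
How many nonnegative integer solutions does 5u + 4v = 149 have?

8

gcd(5, 4):
  5 = 1*4 + 1
  4 = 4*1
so gcd(5, 4) = 1.
Back-substitute for Bézout coefficients:
  1 = 5 - 1*4
  ... = 5*(1) + 4*(-1)
Scale by 149: one solution is (149, -149). Reduce u mod 4: (1, 36).
General: u = 1 + 4t, v = 36 - 5t.
u ≥ 0 ⇒ t ≥ 0; v ≥ 0 ⇒ t ≤ 7. So t ∈ [0, 7]: 8 solutions.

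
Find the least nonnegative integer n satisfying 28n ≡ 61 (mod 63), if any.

no solution

gcd(63, 28) = 7  (63 = 2×28 + 7, 28 = 4×7).
7 does not divide 61, so the congruence has no solution.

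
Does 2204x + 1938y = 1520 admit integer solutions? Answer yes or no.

gcd(2204, 1938) = 38  (2204 = 1*1938 + 266, 1938 = 7*266 + 76, 266 = 3*76 + 38, 76 = 2*38).
38 divides 1520, so integer solutions exist.

yes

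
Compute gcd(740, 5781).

1

gcd(5781, 740) = 1  (5781 = 7·740 + 601, 740 = 1·601 + 139, 601 = 4·139 + 45, 139 = 3·45 + 4, 45 = 11·4 + 1, 4 = 4·1).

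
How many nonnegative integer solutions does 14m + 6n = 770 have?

gcd(14, 6) = 2  (14 = 2×6 + 2, 6 = 3×2).
Back-substituting, 14×(1) + 6×(-2) = 2.
Scale by 385: one solution is (385, -770). Reduce m mod 3: (1, 126).
General: m = 1 + 3t, n = 126 - 7t.
m ≥ 0 ⇒ t ≥ 0; n ≥ 0 ⇒ t ≤ 18. So t ∈ [0, 18]: 19 solutions.

19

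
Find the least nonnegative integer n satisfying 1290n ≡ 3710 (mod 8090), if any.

gcd(8090, 1290):
  8090 = 6·1290 + 350
  1290 = 3·350 + 240
  350 = 1·240 + 110
  240 = 2·110 + 20
  110 = 5·20 + 10
  20 = 2·10
so gcd(8090, 1290) = 10.
10 divides 3710, so solutions exist.
Back-substitute for Bézout coefficients:
  10 = 110 - 5·20
  ... = 1290·(-370) + 8090·(59)
So 1290·(-370) ≡ 10 (mod 8090); multiply by 371: n ≡ -137270 (mod 809).
Smallest nonnegative: n = -137270 mod 809 = 260.

260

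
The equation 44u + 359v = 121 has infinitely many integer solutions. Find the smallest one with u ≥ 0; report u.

gcd(359, 44) = 1  (359 = 8·44 + 7, 44 = 6·7 + 2, 7 = 3·2 + 1, 2 = 2·1).
1 divides 121, so solutions exist.
Back-substituting, 44·(-155) + 359·(19) = 1.
Scale by 121/1 = 121: (u₀, v₀) = (-18755, 2299).
General solution: u = -18755 + 359t, v = 2299 - 44t for integer t.
u ≥ 0: smallest is -18755 mod 359 = 272 (at t = 53), with v = -33.

272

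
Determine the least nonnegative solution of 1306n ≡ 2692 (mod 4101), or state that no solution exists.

2533

gcd(4101, 1306):
  4101 = 3·1306 + 183
  1306 = 7·183 + 25
  183 = 7·25 + 8
  25 = 3·8 + 1
  8 = 8·1
so gcd(4101, 1306) = 1.
1 divides 2692, so solutions exist.
Back-substitute for Bézout coefficients:
  1 = 25 - 3·8
  ... = 1306·(493) + 4101·(-157)
So 1306·(493) ≡ 1 (mod 4101); multiply by 2692: n ≡ 1327156 (mod 4101).
Smallest nonnegative: n = 1327156 mod 4101 = 2533.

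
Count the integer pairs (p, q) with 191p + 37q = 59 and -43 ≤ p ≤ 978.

gcd(191, 37) = 1.
By Bézout, 191×(-6) + 37×(31) = 1.
Particular solution: (16, -81).
General solution: p = 16 + 37t, q = -81 - 191t for integer t.
-43 ≤ 16 + 37t ≤ 978 gives t ∈ [-1, 26], which is 28 values.

28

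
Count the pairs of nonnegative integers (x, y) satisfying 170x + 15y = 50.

gcd(170, 15) = 5  (170 = 11*15 + 5, 15 = 3*5).
Back-substituting, 170*(1) + 15*(-11) = 5.
Scale by 10: one solution is (10, -110). Reduce x mod 3: (1, -8).
General: x = 1 + 3t, y = -8 - 34t.
x ≥ 0 ⇒ t ≥ 0; y ≥ 0 ⇒ t ≤ -1. So t ∈ [0, -1]: 0 solutions.

0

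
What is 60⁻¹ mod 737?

gcd(737, 60) = 1  (737 = 12·60 + 17, 60 = 3·17 + 9, 17 = 1·9 + 8, 9 = 1·8 + 1, 8 = 8·1).
Back-substituting, 60·(86) + 737·(-7) = 1.
So 60·86 ≡ 1 (mod 737), and 86 mod 737 = 86.

86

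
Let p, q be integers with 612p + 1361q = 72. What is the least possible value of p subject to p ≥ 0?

gcd(1361, 612) = 1.
1 divides 72, so solutions exist.
By Bézout, 612*(149) + 1361*(-67) = 1.
Scale by 72/1 = 72: (p₀, q₀) = (10728, -4824).
General solution: p = 10728 + 1361t, q = -4824 - 612t for integer t.
p ≥ 0: smallest is 10728 mod 1361 = 1201 (at t = -7), with q = -540.

1201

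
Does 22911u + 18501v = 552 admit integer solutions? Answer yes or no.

no

gcd(22911, 18501):
  22911 = 1*18501 + 4410
  18501 = 4*4410 + 861
  4410 = 5*861 + 105
  861 = 8*105 + 21
  105 = 5*21
so gcd(22911, 18501) = 21.
21 does not divide 552 (remainder 6), so no integer solutions.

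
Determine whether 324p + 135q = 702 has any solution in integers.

yes

gcd(324, 135) = 27  (324 = 2*135 + 54, 135 = 2*54 + 27, 54 = 2*27).
27 divides 702, so integer solutions exist.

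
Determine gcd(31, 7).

1

gcd(31, 7):
  31 = 4·7 + 3
  7 = 2·3 + 1
  3 = 3·1
so gcd(31, 7) = 1.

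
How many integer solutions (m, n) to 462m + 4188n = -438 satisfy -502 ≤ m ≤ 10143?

gcd(4188, 462):
  4188 = 9*462 + 30
  462 = 15*30 + 12
  30 = 2*12 + 6
  12 = 2*6
so gcd(4188, 462) = 6.
Back-substitute for Bézout coefficients:
  6 = 30 - 2*12
  ... = 462*(-281) + 4188*(31)
Scale by -73: particular solution (20513, -2263); reduce m mod 698: (271, -30).
General solution: m = 271 + 698t, n = -30 - 77t for integer t.
-502 ≤ 271 + 698t ≤ 10143 gives t ∈ [-1, 14], which is 16 values.

16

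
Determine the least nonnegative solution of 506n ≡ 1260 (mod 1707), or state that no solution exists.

gcd(1707, 506) = 1  (1707 = 3*506 + 189, 506 = 2*189 + 128, 189 = 1*128 + 61, 128 = 2*61 + 6, 61 = 10*6 + 1, 6 = 6*1).
1 divides 1260, so solutions exist.
Back-substituting, 506*(-280) + 1707*(83) = 1.
So 506*(-280) ≡ 1 (mod 1707); multiply by 1260: n ≡ -352800 (mod 1707).
Smallest nonnegative: n = -352800 mod 1707 = 549.

549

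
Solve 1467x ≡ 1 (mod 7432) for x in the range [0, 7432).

gcd(7432, 1467) = 1  (7432 = 5·1467 + 97, 1467 = 15·97 + 12, 97 = 8·12 + 1, 12 = 12·1).
Back-substituting, 1467·(-613) + 7432·(121) = 1.
So 1467·-613 ≡ 1 (mod 7432), and -613 mod 7432 = 6819.

6819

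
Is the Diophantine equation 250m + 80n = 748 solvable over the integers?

no

gcd(250, 80) = 10.
10 does not divide 748 (remainder 8), so no integer solutions.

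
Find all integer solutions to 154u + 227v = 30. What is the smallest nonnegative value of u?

gcd(227, 154):
  227 = 1·154 + 73
  154 = 2·73 + 8
  73 = 9·8 + 1
  8 = 8·1
so gcd(227, 154) = 1.
1 divides 30, so solutions exist.
Back-substitute for Bézout coefficients:
  1 = 73 - 9·8
  ... = 154·(-28) + 227·(19)
Scale by 30/1 = 30: (u₀, v₀) = (-840, 570).
General solution: u = -840 + 227t, v = 570 - 154t for integer t.
u ≥ 0: smallest is -840 mod 227 = 68 (at t = 4), with v = -46.

68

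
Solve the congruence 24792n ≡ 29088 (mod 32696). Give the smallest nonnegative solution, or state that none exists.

2015

gcd(32696, 24792) = 8  (32696 = 1×24792 + 7904, 24792 = 3×7904 + 1080, 7904 = 7×1080 + 344, 1080 = 3×344 + 48, 344 = 7×48 + 8, 48 = 6×8).
8 divides 29088, so solutions exist.
Back-substituting, 24792×(-666) + 32696×(505) = 8.
So 24792×(-666) ≡ 8 (mod 32696); multiply by 3636: n ≡ -2421576 (mod 4087).
Smallest nonnegative: n = -2421576 mod 4087 = 2015.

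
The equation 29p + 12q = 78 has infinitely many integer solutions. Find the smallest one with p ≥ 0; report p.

gcd(29, 12):
  29 = 2×12 + 5
  12 = 2×5 + 2
  5 = 2×2 + 1
  2 = 2×1
so gcd(29, 12) = 1.
1 divides 78, so solutions exist.
Back-substitute for Bézout coefficients:
  1 = 5 - 2×2
  ... = 29×(5) + 12×(-12)
Scale by 78/1 = 78: (p₀, q₀) = (390, -936).
General solution: p = 390 + 12t, q = -936 - 29t for integer t.
p ≥ 0: smallest is 390 mod 12 = 6 (at t = -32), with q = -8.

6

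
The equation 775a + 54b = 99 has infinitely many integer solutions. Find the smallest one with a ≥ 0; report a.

45

gcd(775, 54):
  775 = 14*54 + 19
  54 = 2*19 + 16
  19 = 1*16 + 3
  16 = 5*3 + 1
  3 = 3*1
so gcd(775, 54) = 1.
1 divides 99, so solutions exist.
Back-substitute for Bézout coefficients:
  1 = 16 - 5*3
  ... = 775*(-17) + 54*(244)
Scale by 99/1 = 99: (a₀, b₀) = (-1683, 24156).
General solution: a = -1683 + 54t, b = 24156 - 775t for integer t.
a ≥ 0: smallest is -1683 mod 54 = 45 (at t = 32), with b = -644.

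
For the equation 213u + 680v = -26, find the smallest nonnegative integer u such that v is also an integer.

118

gcd(680, 213) = 1  (680 = 3×213 + 41, 213 = 5×41 + 8, 41 = 5×8 + 1, 8 = 8×1).
1 divides -26, so solutions exist.
Back-substituting, 213×(-83) + 680×(26) = 1.
Scale by -26/1 = -26: (u₀, v₀) = (2158, -676).
General solution: u = 2158 + 680t, v = -676 - 213t for integer t.
u ≥ 0: smallest is 2158 mod 680 = 118 (at t = -3), with v = -37.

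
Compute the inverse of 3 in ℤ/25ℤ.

gcd(25, 3) = 1  (25 = 8×3 + 1, 3 = 3×1).
Back-substituting, 3×(-8) + 25×(1) = 1.
So 3×-8 ≡ 1 (mod 25), and -8 mod 25 = 17.

17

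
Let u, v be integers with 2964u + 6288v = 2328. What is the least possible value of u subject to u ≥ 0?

gcd(6288, 2964):
  6288 = 2·2964 + 360
  2964 = 8·360 + 84
  360 = 4·84 + 24
  84 = 3·24 + 12
  24 = 2·12
so gcd(6288, 2964) = 12.
12 divides 2328, so solutions exist.
Back-substitute for Bézout coefficients:
  12 = 84 - 3·24
  ... = 2964·(227) + 6288·(-107)
Scale by 2328/12 = 194: (u₀, v₀) = (44038, -20758).
General solution: u = 44038 + 524t, v = -20758 - 247t for integer t.
u ≥ 0: smallest is 44038 mod 524 = 22 (at t = -84), with v = -10.

22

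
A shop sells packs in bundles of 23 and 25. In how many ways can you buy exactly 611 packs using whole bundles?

Need nonnegative integers with 23j + 25k = 611.
gcd(23, 25) = 1, and 23·(12) + 25·(-11) = 1.
So (j₀, k₀) = (7332, -6721); general j = 7332 + 25t, k = -6721 - 23t.
j ≥ 0 ⇒ t ≥ -293; k ≥ 0 ⇒ t ≤ -293. That's 1 value of t.

1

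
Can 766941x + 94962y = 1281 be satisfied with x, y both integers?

yes

gcd(766941, 94962) = 21  (766941 = 8×94962 + 7245, 94962 = 13×7245 + 777, 7245 = 9×777 + 252, 777 = 3×252 + 21, 252 = 12×21).
21 divides 1281, so integer solutions exist.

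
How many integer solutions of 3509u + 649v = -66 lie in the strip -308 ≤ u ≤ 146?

gcd(3509, 649):
  3509 = 5·649 + 264
  649 = 2·264 + 121
  264 = 2·121 + 22
  121 = 5·22 + 11
  22 = 2·11
so gcd(3509, 649) = 11.
Back-substitute for Bézout coefficients:
  11 = 121 - 5·22
  ... = 3509·(-27) + 649·(146)
Scale by -6: particular solution (162, -876); reduce u mod 59: (44, -238).
General solution: u = 44 + 59t, v = -238 - 319t for integer t.
-308 ≤ 44 + 59t ≤ 146 gives t ∈ [-5, 1], which is 7 values.

7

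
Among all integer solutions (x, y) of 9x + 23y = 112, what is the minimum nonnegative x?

gcd(23, 9) = 1.
1 divides 112, so solutions exist.
By Bézout, 9×(-5) + 23×(2) = 1.
Scale by 112/1 = 112: (x₀, y₀) = (-560, 224).
General solution: x = -560 + 23t, y = 224 - 9t for integer t.
x ≥ 0: smallest is -560 mod 23 = 15 (at t = 25), with y = -1.

15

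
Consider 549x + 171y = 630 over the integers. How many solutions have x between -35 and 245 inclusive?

gcd(549, 171):
  549 = 3·171 + 36
  171 = 4·36 + 27
  36 = 1·27 + 9
  27 = 3·9
so gcd(549, 171) = 9.
Back-substitute for Bézout coefficients:
  9 = 36 - 1·27
  ... = 549·(5) + 171·(-16)
Scale by 70: particular solution (350, -1120); reduce x mod 19: (8, -22).
General solution: x = 8 + 19t, y = -22 - 61t for integer t.
-35 ≤ 8 + 19t ≤ 245 gives t ∈ [-2, 12], which is 15 values.

15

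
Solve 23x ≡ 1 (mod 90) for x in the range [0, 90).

gcd(90, 23) = 1  (90 = 3·23 + 21, 23 = 1·21 + 2, 21 = 10·2 + 1, 2 = 2·1).
Back-substituting, 23·(-43) + 90·(11) = 1.
So 23·-43 ≡ 1 (mod 90), and -43 mod 90 = 47.

47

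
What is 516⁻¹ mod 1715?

gcd(1715, 516) = 1.
By Bézout, 516×(801) + 1715×(-241) = 1.
So 516×801 ≡ 1 (mod 1715), and 801 mod 1715 = 801.

801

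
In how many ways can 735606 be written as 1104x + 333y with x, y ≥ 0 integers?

6

gcd(1104, 333) = 3.
By Bézout, 1104×(-19) + 333×(63) = 3.
One solution: (54, 2030).
General: x = 54 + 111t, y = 2030 - 368t.
x ≥ 0 ⇒ t ≥ 0; y ≥ 0 ⇒ t ≤ 5. So t ∈ [0, 5]: 6 solutions.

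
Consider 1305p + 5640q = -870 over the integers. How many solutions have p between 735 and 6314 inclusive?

gcd(5640, 1305):
  5640 = 4·1305 + 420
  1305 = 3·420 + 45
  420 = 9·45 + 15
  45 = 3·15
so gcd(5640, 1305) = 15.
Back-substitute for Bézout coefficients:
  15 = 420 - 9·45
  ... = 1305·(-121) + 5640·(28)
Scale by -58: particular solution (7018, -1624); reduce p mod 376: (250, -58).
General solution: p = 250 + 376t, q = -58 - 87t for integer t.
735 ≤ 250 + 376t ≤ 6314 gives t ∈ [2, 16], which is 15 values.

15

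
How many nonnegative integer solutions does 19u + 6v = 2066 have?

18

gcd(19, 6) = 1.
By Bézout, 19·(1) + 6·(-3) = 1.
One solution: (2, 338).
General: u = 2 + 6t, v = 338 - 19t.
u ≥ 0 ⇒ t ≥ 0; v ≥ 0 ⇒ t ≤ 17. So t ∈ [0, 17]: 18 solutions.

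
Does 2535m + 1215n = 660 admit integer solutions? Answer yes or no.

yes

gcd(2535, 1215):
  2535 = 2*1215 + 105
  1215 = 11*105 + 60
  105 = 1*60 + 45
  60 = 1*45 + 15
  45 = 3*15
so gcd(2535, 1215) = 15.
15 divides 660, so integer solutions exist.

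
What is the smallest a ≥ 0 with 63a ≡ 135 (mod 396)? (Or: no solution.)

gcd(396, 63) = 9.
9 divides 135, so solutions exist.
By Bézout, 63×(19) + 396×(-3) = 9.
So 63×(19) ≡ 9 (mod 396); multiply by 15: a ≡ 285 (mod 44).
Smallest nonnegative: a = 285 mod 44 = 21.

21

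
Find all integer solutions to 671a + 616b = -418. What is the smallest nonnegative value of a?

gcd(671, 616) = 11  (671 = 1*616 + 55, 616 = 11*55 + 11, 55 = 5*11).
11 divides -418, so solutions exist.
Back-substituting, 671*(-11) + 616*(12) = 11.
Scale by -418/11 = -38: (a₀, b₀) = (418, -456).
General solution: a = 418 + 56t, b = -456 - 61t for integer t.
a ≥ 0: smallest is 418 mod 56 = 26 (at t = -7), with b = -29.

26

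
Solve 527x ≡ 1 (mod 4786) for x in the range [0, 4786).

gcd(4786, 527) = 1.
By Bézout, 527*(445) + 4786*(-49) = 1.
So 527*445 ≡ 1 (mod 4786), and 445 mod 4786 = 445.

445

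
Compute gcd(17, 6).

gcd(17, 6):
  17 = 2×6 + 5
  6 = 1×5 + 1
  5 = 5×1
so gcd(17, 6) = 1.

1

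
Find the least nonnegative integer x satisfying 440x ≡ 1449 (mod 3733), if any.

gcd(3733, 440) = 1.
1 divides 1449, so solutions exist.
By Bézout, 440*(-1332) + 3733*(157) = 1.
So 440*(-1332) ≡ 1 (mod 3733); multiply by 1449: x ≡ -1930068 (mod 3733).
Smallest nonnegative: x = -1930068 mod 3733 = 3626.

3626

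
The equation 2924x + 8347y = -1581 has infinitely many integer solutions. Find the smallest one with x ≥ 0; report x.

gcd(8347, 2924):
  8347 = 2*2924 + 2499
  2924 = 1*2499 + 425
  2499 = 5*425 + 374
  425 = 1*374 + 51
  374 = 7*51 + 17
  51 = 3*17
so gcd(8347, 2924) = 17.
17 divides -1581, so solutions exist.
Back-substitute for Bézout coefficients:
  17 = 374 - 7*51
  ... = 2924*(-157) + 8347*(55)
Scale by -1581/17 = -93: (x₀, y₀) = (14601, -5115).
General solution: x = 14601 + 491t, y = -5115 - 172t for integer t.
x ≥ 0: smallest is 14601 mod 491 = 362 (at t = -29), with y = -127.

362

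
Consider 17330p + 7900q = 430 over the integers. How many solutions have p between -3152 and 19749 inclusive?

gcd(17330, 7900):
  17330 = 2×7900 + 1530
  7900 = 5×1530 + 250
  1530 = 6×250 + 30
  250 = 8×30 + 10
  30 = 3×10
so gcd(17330, 7900) = 10.
Back-substitute for Bézout coefficients:
  10 = 250 - 8×30
  ... = 17330×(-253) + 7900×(555)
Scale by 43: particular solution (-10879, 23865); reduce p mod 790: (181, -397).
General solution: p = 181 + 790t, q = -397 - 1733t for integer t.
-3152 ≤ 181 + 790t ≤ 19749 gives t ∈ [-4, 24], which is 29 values.

29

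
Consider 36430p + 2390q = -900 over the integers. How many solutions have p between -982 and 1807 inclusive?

gcd(36430, 2390) = 10.
By Bézout, 36430·(-103) + 2390·(1570) = 10.
Particular solution: (188, -2866).
General solution: p = 188 + 239t, q = -2866 - 3643t for integer t.
-982 ≤ 188 + 239t ≤ 1807 gives t ∈ [-4, 6], which is 11 values.

11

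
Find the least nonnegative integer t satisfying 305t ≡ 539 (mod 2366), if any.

gcd(2366, 305) = 1.
1 divides 539, so solutions exist.
By Bézout, 305×(-1055) + 2366×(136) = 1.
So 305×(-1055) ≡ 1 (mod 2366); multiply by 539: t ≡ -568645 (mod 2366).
Smallest nonnegative: t = -568645 mod 2366 = 1561.

1561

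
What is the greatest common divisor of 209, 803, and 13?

gcd(803, 209) = 11.
gcd(11, 13) = 1.

1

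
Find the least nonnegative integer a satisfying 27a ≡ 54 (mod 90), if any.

2

gcd(90, 27) = 9  (90 = 3·27 + 9, 27 = 3·9).
9 divides 54, so solutions exist.
Back-substituting, 27·(-3) + 90·(1) = 9.
So 27·(-3) ≡ 9 (mod 90); multiply by 6: a ≡ -18 (mod 10).
Smallest nonnegative: a = -18 mod 10 = 2.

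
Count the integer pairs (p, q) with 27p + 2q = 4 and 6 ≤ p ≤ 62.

gcd(27, 2):
  27 = 13×2 + 1
  2 = 2×1
so gcd(27, 2) = 1.
Back-substitute for Bézout coefficients:
  1 = 27 - 13×2
  ... = 27×(1) + 2×(-13)
Scale by 4: particular solution (4, -52); reduce p mod 2: (0, 2).
General solution: p = 0 + 2t, q = 2 - 27t for integer t.
6 ≤ 0 + 2t ≤ 62 gives t ∈ [3, 31], which is 29 values.

29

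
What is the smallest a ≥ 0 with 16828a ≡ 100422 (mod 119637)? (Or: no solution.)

333

gcd(119637, 16828):
  119637 = 7·16828 + 1841
  16828 = 9·1841 + 259
  1841 = 7·259 + 28
  259 = 9·28 + 7
  28 = 4·7
so gcd(119637, 16828) = 7.
7 divides 100422, so solutions exist.
Back-substitute for Bézout coefficients:
  7 = 259 - 9·28
  ... = 16828·(4159) + 119637·(-585)
So 16828·(4159) ≡ 7 (mod 119637); multiply by 14346: a ≡ 59665014 (mod 17091).
Smallest nonnegative: a = 59665014 mod 17091 = 333.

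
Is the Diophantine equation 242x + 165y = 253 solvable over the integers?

gcd(242, 165) = 11  (242 = 1*165 + 77, 165 = 2*77 + 11, 77 = 7*11).
11 divides 253, so integer solutions exist.

yes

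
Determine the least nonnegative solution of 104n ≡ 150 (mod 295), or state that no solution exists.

gcd(295, 104) = 1.
1 divides 150, so solutions exist.
By Bézout, 104*(139) + 295*(-49) = 1.
So 104*(139) ≡ 1 (mod 295); multiply by 150: n ≡ 20850 (mod 295).
Smallest nonnegative: n = 20850 mod 295 = 200.

200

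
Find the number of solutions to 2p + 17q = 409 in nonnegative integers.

12

gcd(17, 2) = 1.
By Bézout, 2×(-8) + 17×(1) = 1.
One solution: (9, 23).
General: p = 9 + 17t, q = 23 - 2t.
p ≥ 0 ⇒ t ≥ 0; q ≥ 0 ⇒ t ≤ 11. So t ∈ [0, 11]: 12 solutions.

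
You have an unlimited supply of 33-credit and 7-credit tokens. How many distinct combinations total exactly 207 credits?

Need nonnegative integers with 33j + 7k = 207.
gcd(33, 7) = 1, and 33·(3) + 7·(-14) = 1.
So (j₀, k₀) = (621, -2898); general j = 621 + 7t, k = -2898 - 33t.
j ≥ 0 ⇒ t ≥ -88; k ≥ 0 ⇒ t ≤ -88. That's 1 value of t.

1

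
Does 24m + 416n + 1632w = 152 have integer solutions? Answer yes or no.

yes

gcd(416, 24) = 8  (416 = 17×24 + 8, 24 = 3×8).
gcd(8, 1632) = 8.
8 divides 152, so integer solutions exist.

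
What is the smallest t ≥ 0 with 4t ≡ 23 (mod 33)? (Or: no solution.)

gcd(33, 4) = 1  (33 = 8×4 + 1, 4 = 4×1).
1 divides 23, so solutions exist.
Back-substituting, 4×(-8) + 33×(1) = 1.
So 4×(-8) ≡ 1 (mod 33); multiply by 23: t ≡ -184 (mod 33).
Smallest nonnegative: t = -184 mod 33 = 14.

14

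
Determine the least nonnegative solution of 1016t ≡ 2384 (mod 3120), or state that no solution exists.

gcd(3120, 1016) = 8.
8 divides 2384, so solutions exist.
By Bézout, 1016*(43) + 3120*(-14) = 8.
So 1016*(43) ≡ 8 (mod 3120); multiply by 298: t ≡ 12814 (mod 390).
Smallest nonnegative: t = 12814 mod 390 = 334.

334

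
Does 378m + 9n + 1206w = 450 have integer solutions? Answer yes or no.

gcd(378, 9) = 9.
gcd(9, 1206) = 9.
9 divides 450, so integer solutions exist.

yes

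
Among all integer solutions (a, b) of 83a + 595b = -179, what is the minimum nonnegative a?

gcd(595, 83) = 1.
1 divides -179, so solutions exist.
By Bézout, 83×(-43) + 595×(6) = 1.
Scale by -179/1 = -179: (a₀, b₀) = (7697, -1074).
General solution: a = 7697 + 595t, b = -1074 - 83t for integer t.
a ≥ 0: smallest is 7697 mod 595 = 557 (at t = -12), with b = -78.

557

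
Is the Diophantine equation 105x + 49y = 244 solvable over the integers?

gcd(105, 49) = 7  (105 = 2*49 + 7, 49 = 7*7).
7 does not divide 244 (remainder 6), so no integer solutions.

no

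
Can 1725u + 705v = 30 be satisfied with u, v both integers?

yes

gcd(1725, 705) = 15.
15 divides 30, so integer solutions exist.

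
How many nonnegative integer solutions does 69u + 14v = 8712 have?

gcd(69, 14) = 1.
By Bézout, 69·(-1) + 14·(5) = 1.
One solution: (10, 573).
General: u = 10 + 14t, v = 573 - 69t.
u ≥ 0 ⇒ t ≥ 0; v ≥ 0 ⇒ t ≤ 8. So t ∈ [0, 8]: 9 solutions.

9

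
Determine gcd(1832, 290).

2

gcd(1832, 290) = 2  (1832 = 6×290 + 92, 290 = 3×92 + 14, 92 = 6×14 + 8, 14 = 1×8 + 6, 8 = 1×6 + 2, 6 = 3×2).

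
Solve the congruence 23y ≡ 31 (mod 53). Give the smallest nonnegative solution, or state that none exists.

gcd(53, 23) = 1.
1 divides 31, so solutions exist.
By Bézout, 23*(-23) + 53*(10) = 1.
So 23*(-23) ≡ 1 (mod 53); multiply by 31: y ≡ -713 (mod 53).
Smallest nonnegative: y = -713 mod 53 = 29.

29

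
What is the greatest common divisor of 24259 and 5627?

17

gcd(24259, 5627):
  24259 = 4×5627 + 1751
  5627 = 3×1751 + 374
  1751 = 4×374 + 255
  374 = 1×255 + 119
  255 = 2×119 + 17
  119 = 7×17
so gcd(24259, 5627) = 17.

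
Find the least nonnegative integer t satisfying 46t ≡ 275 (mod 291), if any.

gcd(291, 46) = 1  (291 = 6×46 + 15, 46 = 3×15 + 1, 15 = 15×1).
1 divides 275, so solutions exist.
Back-substituting, 46×(19) + 291×(-3) = 1.
So 46×(19) ≡ 1 (mod 291); multiply by 275: t ≡ 5225 (mod 291).
Smallest nonnegative: t = 5225 mod 291 = 278.

278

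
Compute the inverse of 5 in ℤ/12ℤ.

gcd(12, 5) = 1  (12 = 2·5 + 2, 5 = 2·2 + 1, 2 = 2·1).
Back-substituting, 5·(5) + 12·(-2) = 1.
So 5·5 ≡ 1 (mod 12), and 5 mod 12 = 5.

5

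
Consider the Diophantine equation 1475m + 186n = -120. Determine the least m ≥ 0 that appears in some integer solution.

138

gcd(1475, 186) = 1.
1 divides -120, so solutions exist.
By Bézout, 1475*(-43) + 186*(341) = 1.
Scale by -120/1 = -120: (m₀, n₀) = (5160, -40920).
General solution: m = 5160 + 186t, n = -40920 - 1475t for integer t.
m ≥ 0: smallest is 5160 mod 186 = 138 (at t = -27), with n = -1095.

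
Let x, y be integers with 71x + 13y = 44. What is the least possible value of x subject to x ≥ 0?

gcd(71, 13):
  71 = 5·13 + 6
  13 = 2·6 + 1
  6 = 6·1
so gcd(71, 13) = 1.
1 divides 44, so solutions exist.
Back-substitute for Bézout coefficients:
  1 = 13 - 2·6
  ... = 71·(-2) + 13·(11)
Scale by 44/1 = 44: (x₀, y₀) = (-88, 484).
General solution: x = -88 + 13t, y = 484 - 71t for integer t.
x ≥ 0: smallest is -88 mod 13 = 3 (at t = 7), with y = -13.

3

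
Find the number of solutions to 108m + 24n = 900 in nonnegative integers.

4

gcd(108, 24) = 12.
By Bézout, 108*(1) + 24*(-4) = 12.
One solution: (1, 33).
General: m = 1 + 2t, n = 33 - 9t.
m ≥ 0 ⇒ t ≥ 0; n ≥ 0 ⇒ t ≤ 3. So t ∈ [0, 3]: 4 solutions.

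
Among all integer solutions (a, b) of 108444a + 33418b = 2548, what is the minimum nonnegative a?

gcd(108444, 33418) = 14.
14 divides 2548, so solutions exist.
By Bézout, 108444*(457) + 33418*(-1483) = 14.
Scale by 2548/14 = 182: (a₀, b₀) = (83174, -269906).
General solution: a = 83174 + 2387t, b = -269906 - 7746t for integer t.
a ≥ 0: smallest is 83174 mod 2387 = 2016 (at t = -34), with b = -6542.

2016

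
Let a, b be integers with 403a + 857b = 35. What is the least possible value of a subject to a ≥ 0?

738

gcd(857, 403) = 1.
1 divides 35, so solutions exist.
By Bézout, 403·(168) + 857·(-79) = 1.
Scale by 35/1 = 35: (a₀, b₀) = (5880, -2765).
General solution: a = 5880 + 857t, b = -2765 - 403t for integer t.
a ≥ 0: smallest is 5880 mod 857 = 738 (at t = -6), with b = -347.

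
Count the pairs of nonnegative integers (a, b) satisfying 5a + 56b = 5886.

gcd(56, 5):
  56 = 11*5 + 1
  5 = 5*1
so gcd(56, 5) = 1.
Back-substitute for Bézout coefficients:
  1 = 56 - 11*5
  ... = 5*(-11) + 56*(1)
Scale by 5886: one solution is (-64746, 5886). Reduce a mod 56: (46, 101).
General: a = 46 + 56t, b = 101 - 5t.
a ≥ 0 ⇒ t ≥ 0; b ≥ 0 ⇒ t ≤ 20. So t ∈ [0, 20]: 21 solutions.

21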